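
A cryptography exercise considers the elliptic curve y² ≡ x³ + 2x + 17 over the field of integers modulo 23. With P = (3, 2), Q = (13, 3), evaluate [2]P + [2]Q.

(7, 11)

First 2P:
Repeated addition: build up to 2P.
2P: tangent at (3, 2): λ = (3·3² + 2)/(2·2) ≡ 6/4. 4⁻¹ ≡ 6 (mod 23) since 4·6 = 24 ≡ 1, so λ ≡ 6·6 ≡ 13.
  x = λ² - 3 - 3 = 169 - 6 ≡ 2; y = λ·(3 - 2) - 2 ≡ 11. → (2, 11)
2P = (2, 11).
Next 2Q:
Repeated addition: build up to 2Q.
2Q: tangent at (13, 3): λ = (3·13² + 2)/(2·3) ≡ 3/6. 6⁻¹ ≡ 4 (mod 23), so λ ≡ 3·4 ≡ 12.
  x = λ² - 13 - 13 = 144 - 26 ≡ 3; y = λ·(13 - 3) - 3 ≡ 2. → (3, 2)
2Q = (3, 2).
Finally 2P + 2Q:
(2, 11) + (3, 2). λ = (2 - 11)/(3 - 2) ≡ 14/1 mod 23. 1⁻¹ ≡ 1 (mod 23) since 1·1 = 1 ≡ 1, so λ ≡ 14.
  x = λ² - 2 - 3 = 196 - 5 ≡ 7; y = λ·(2 - 7) - 11 ≡ 11. → (7, 11)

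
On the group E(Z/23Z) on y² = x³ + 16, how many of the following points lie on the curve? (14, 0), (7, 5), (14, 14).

1

(14, 0): 0² ≡ 0, rhs ≡ 0 → on.
(7, 5): 5² ≡ 2, rhs ≡ 14 → off.
(14, 14): 14² ≡ 12, rhs ≡ 0 → off.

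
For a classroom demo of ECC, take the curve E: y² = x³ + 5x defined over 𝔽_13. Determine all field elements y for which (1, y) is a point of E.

x³ + 5x + 0 = 6 ≡ 6 (mod 13).
6 is a non-residue mod 13; no y exists.

none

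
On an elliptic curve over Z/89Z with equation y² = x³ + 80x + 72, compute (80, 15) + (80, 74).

O

The two points share x = 80 and their y-coordinates satisfy 15 + 74 ≡ 0 (mod 89), so they are inverses. Their sum is ∞.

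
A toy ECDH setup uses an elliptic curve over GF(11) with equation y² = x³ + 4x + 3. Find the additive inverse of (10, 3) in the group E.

(10, 8)

-(10, 3) = (10, -3 mod 11) = (10, 8).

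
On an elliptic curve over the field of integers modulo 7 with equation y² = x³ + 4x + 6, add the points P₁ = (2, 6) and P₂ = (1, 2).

(6, 6)

(2, 6) + (1, 2). λ = (2 - 6)/(1 - 2) ≡ 3/6 mod 7. 6⁻¹ ≡ 6 (mod 7), so λ ≡ 4.
  x = λ² - 2 - 1 = 16 - 3 ≡ 6; y = λ·(2 - 6) - 6 ≡ 6. → (6, 6)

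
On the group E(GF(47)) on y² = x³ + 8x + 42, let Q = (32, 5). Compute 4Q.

Double-and-add on 4 = (100)₂. Start with Q = (32, 5) for the leading 1-bit.
double: tangent at (32, 5): λ = (3·32² + 8)/(2·5) ≡ 25/10. 10⁻¹ ≡ 33 (mod 47), so λ ≡ 25·33 ≡ 26.
  x = λ² - 32 - 32 = 676 - 64 ≡ 1; y = λ·(32 - 1) - 5 ≡ 2. → (1, 2)
double: tangent at (1, 2): λ = (3·1² + 8)/(2·2) ≡ 11/4. 4⁻¹ ≡ 12 (mod 47) since 4·12 = 48 ≡ 1, so λ ≡ 11·12 ≡ 38.
  x = λ² - 1 - 1 = 1444 - 2 ≡ 32; y = λ·(1 - 32) - 2 ≡ 42. → (32, 42)

(32, 42)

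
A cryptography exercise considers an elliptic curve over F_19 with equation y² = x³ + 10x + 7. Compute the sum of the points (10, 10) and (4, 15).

(10, 10) + (4, 15). λ = (15 - 10)/(4 - 10) ≡ 5/13 mod 19. 13⁻¹ ≡ 3 (mod 19), so λ ≡ 15.
  x = λ² - 10 - 4 = 225 - 14 ≡ 2; y = λ·(10 - 2) - 10 ≡ 15. → (2, 15)

(2, 15)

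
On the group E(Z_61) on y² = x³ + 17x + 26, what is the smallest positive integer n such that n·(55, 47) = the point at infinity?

12

2P: tangent at (55, 47): λ = (3·55² + 17)/(2·47) ≡ 3/33. 33⁻¹ ≡ 37 (mod 61), so λ ≡ 3·37 ≡ 50.
  x = λ² - 55 - 55 = 2500 - 110 ≡ 11; y = λ·(55 - 11) - 47 ≡ 18. → (11, 18)
3P: (11, 18) + (55, 47). λ = (47 - 18)/(55 - 11) ≡ 29/44 mod 61. 44⁻¹ ≡ 43 (mod 61), so λ ≡ 27.
  x = λ² - 11 - 55 = 729 - 66 ≡ 53; y = λ·(11 - 53) - 18 ≡ 7. → (53, 7)
4P: (53, 7) + (55, 47). λ = (47 - 7)/(55 - 53) ≡ 40/2 mod 61. 2⁻¹ ≡ 31 (mod 61), so λ ≡ 20.
  x = λ² - 53 - 55 = 400 - 108 ≡ 48; y = λ·(53 - 48) - 7 ≡ 32. → (48, 32)
5P: (48, 32) + (55, 47). λ = (47 - 32)/(55 - 48) ≡ 15/7 mod 61. 7⁻¹ ≡ 35 (mod 61), so λ ≡ 37.
  x = λ² - 48 - 55 = 1369 - 103 ≡ 46; y = λ·(48 - 46) - 32 ≡ 42. → (46, 42)
6P: (46, 42) + (55, 47). λ = (47 - 42)/(55 - 46) ≡ 5/9 mod 61. 9⁻¹ ≡ 34 (mod 61), so λ ≡ 48.
  x = λ² - 46 - 55 = 2304 - 101 ≡ 7; y = λ·(46 - 7) - 42 ≡ 0. → (7, 0)
7P: (7, 0) + (55, 47). λ = (47 - 0)/(55 - 7) ≡ 47/48 mod 61. 48⁻¹ ≡ 14 (mod 61), so λ ≡ 48.
  x = λ² - 7 - 55 = 2304 - 62 ≡ 46; y = λ·(7 - 46) - 0 ≡ 19. → (46, 19)
8P: (46, 19) + (55, 47). λ = (47 - 19)/(55 - 46) ≡ 28/9 mod 61. 9⁻¹ ≡ 34 (mod 61), so λ ≡ 37.
  x = λ² - 46 - 55 = 1369 - 101 ≡ 48; y = λ·(46 - 48) - 19 ≡ 29. → (48, 29)
9P: (48, 29) + (55, 47). λ = (47 - 29)/(55 - 48) ≡ 18/7 mod 61. 7⁻¹ ≡ 35 (mod 61) since 7·35 = 245 ≡ 1, so λ ≡ 20.
  x = λ² - 48 - 55 = 400 - 103 ≡ 53; y = λ·(48 - 53) - 29 ≡ 54. → (53, 54)
10P: (53, 54) + (55, 47). λ = (47 - 54)/(55 - 53) ≡ 54/2 mod 61. 2⁻¹ ≡ 31 (mod 61) since 2·31 = 62 ≡ 1, so λ ≡ 27.
  x = λ² - 53 - 55 = 729 - 108 ≡ 11; y = λ·(53 - 11) - 54 ≡ 43. → (11, 43)
11P: (11, 43) + (55, 47). λ = (47 - 43)/(55 - 11) ≡ 4/44 mod 61. 44⁻¹ ≡ 43 (mod 61) since 44·43 = 1892 ≡ 1, so λ ≡ 50.
  x = λ² - 11 - 55 = 2500 - 66 ≡ 55; y = λ·(11 - 55) - 43 ≡ 14. → (55, 14)
12P: (55, 14) + (55, 47): same x and y₁ ≡ -y₂, so the sum is the point at infinity.
12P = the point at infinity, so the order is 12.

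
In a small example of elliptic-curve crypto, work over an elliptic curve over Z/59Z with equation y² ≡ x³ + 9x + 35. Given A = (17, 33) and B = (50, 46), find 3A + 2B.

(53, 1)

First 3A:
Repeated addition: build up to 3A.
2A: tangent at (17, 33): λ = (3·17² + 9)/(2·33) ≡ 50/7. 7⁻¹ ≡ 17 (mod 59), so λ ≡ 50·17 ≡ 24.
  x = λ² - 17 - 17 = 576 - 34 ≡ 11; y = λ·(17 - 11) - 33 ≡ 52. → (11, 52)
3A: (11, 52) + (17, 33). λ = (33 - 52)/(17 - 11) ≡ 40/6 mod 59. 6⁻¹ ≡ 10 (mod 59), so λ ≡ 46.
  x = λ² - 11 - 17 = 2116 - 28 ≡ 23; y = λ·(11 - 23) - 52 ≡ 45. → (23, 45)
3A = (23, 45).
Next 2B:
Repeated addition: build up to 2B.
2B: tangent at (50, 46): λ = (3·50² + 9)/(2·46) ≡ 16/33. 33⁻¹ ≡ 34 (mod 59) since 33·34 = 1122 ≡ 1, so λ ≡ 16·34 ≡ 13.
  x = λ² - 50 - 50 = 169 - 100 ≡ 10; y = λ·(50 - 10) - 46 ≡ 2. → (10, 2)
2B = (10, 2).
Finally 3A + 2B:
(23, 45) + (10, 2). λ = (2 - 45)/(10 - 23) ≡ 16/46 mod 59. 46⁻¹ ≡ 9 (mod 59), so λ ≡ 26.
  x = λ² - 23 - 10 = 676 - 33 ≡ 53; y = λ·(23 - 53) - 45 ≡ 1. → (53, 1)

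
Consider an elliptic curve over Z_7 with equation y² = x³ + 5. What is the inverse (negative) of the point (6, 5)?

(6, 2)

-(6, 5) = (6, -5 mod 7) = (6, 2).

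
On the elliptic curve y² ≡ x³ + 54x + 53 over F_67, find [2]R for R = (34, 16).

(8, 40)

tangent at (34, 16): λ = (3·34² + 54)/(2·16) ≡ 38/32. 32⁻¹ ≡ 44 (mod 67) since 32·44 = 1408 ≡ 1, so λ ≡ 38·44 ≡ 64.
  x = λ² - 34 - 34 = 4096 - 68 ≡ 8; y = λ·(34 - 8) - 16 ≡ 40. → (8, 40)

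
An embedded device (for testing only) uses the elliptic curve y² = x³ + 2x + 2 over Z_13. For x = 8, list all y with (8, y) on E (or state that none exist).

x³ + 2x + 2 = 530 ≡ 10 (mod 13).
Square roots of 10 mod 13: 6 and 7 (since 6² = 36 ≡ 10).

6, 7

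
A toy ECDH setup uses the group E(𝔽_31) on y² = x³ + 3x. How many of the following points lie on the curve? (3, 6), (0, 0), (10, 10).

(3, 6): 6² ≡ 5, rhs ≡ 5 → on.
(0, 0): 0² ≡ 0, rhs ≡ 0 → on.
(10, 10): 10² ≡ 7, rhs ≡ 7 → on.

3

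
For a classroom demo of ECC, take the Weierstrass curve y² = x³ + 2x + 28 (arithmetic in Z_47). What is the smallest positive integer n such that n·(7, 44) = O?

2P: tangent at (7, 44): λ = (3·7² + 2)/(2·44) ≡ 8/41. 41⁻¹ ≡ 39 (mod 47) since 41·39 = 1599 ≡ 1, so λ ≡ 8·39 ≡ 30.
  x = λ² - 7 - 7 = 900 - 14 ≡ 40; y = λ·(7 - 40) - 44 ≡ 0. → (40, 0)
3P: (40, 0) + (7, 44). λ = (44 - 0)/(7 - 40) ≡ 44/14 mod 47. 14⁻¹ ≡ 37 (mod 47) since 14·37 = 518 ≡ 1, so λ ≡ 30.
  x = λ² - 40 - 7 = 900 - 47 ≡ 7; y = λ·(40 - 7) - 0 ≡ 3. → (7, 3)
4P: (7, 3) + (7, 44): same x and y₁ ≡ -y₂, so the sum is O.
4P = O, so the order is 4.

4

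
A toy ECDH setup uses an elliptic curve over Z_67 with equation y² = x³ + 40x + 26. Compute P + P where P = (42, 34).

tangent at (42, 34): λ = (3·42² + 40)/(2·34) ≡ 39/1. 1⁻¹ ≡ 1 (mod 67) since 1·1 = 1 ≡ 1, so λ ≡ 39·1 ≡ 39.
  x = λ² - 42 - 42 = 1521 - 84 ≡ 30; y = λ·(42 - 30) - 34 ≡ 32. → (30, 32)

(30, 32)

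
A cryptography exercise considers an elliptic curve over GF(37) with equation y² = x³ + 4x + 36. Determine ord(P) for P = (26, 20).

2P: tangent at (26, 20): λ = (3·26² + 4)/(2·20) ≡ 34/3. 3⁻¹ ≡ 25 (mod 37) since 3·25 = 75 ≡ 1, so λ ≡ 34·25 ≡ 36.
  x = λ² - 26 - 26 = 1296 - 52 ≡ 23; y = λ·(26 - 23) - 20 ≡ 14. → (23, 14)
3P: (23, 14) + (26, 20). λ = (20 - 14)/(26 - 23) ≡ 6/3 mod 37. 3⁻¹ ≡ 25 (mod 37), so λ ≡ 2.
  x = λ² - 23 - 26 = 4 - 49 ≡ 29; y = λ·(23 - 29) - 14 ≡ 11. → (29, 11)
4P: (29, 11) + (26, 20). λ = (20 - 11)/(26 - 29) ≡ 9/34 mod 37. 34⁻¹ ≡ 12 (mod 37), so λ ≡ 34.
  x = λ² - 29 - 26 = 1156 - 55 ≡ 28; y = λ·(29 - 28) - 11 ≡ 23. → (28, 23)
5P: (28, 23) + (26, 20). λ = (20 - 23)/(26 - 28) ≡ 34/35 mod 37. 35⁻¹ ≡ 18 (mod 37), so λ ≡ 20.
  x = λ² - 28 - 26 = 400 - 54 ≡ 13; y = λ·(28 - 13) - 23 ≡ 18. → (13, 18)
6P: (13, 18) + (26, 20). λ = (20 - 18)/(26 - 13) ≡ 2/13 mod 37. 13⁻¹ ≡ 20 (mod 37) since 13·20 = 260 ≡ 1, so λ ≡ 3.
  x = λ² - 13 - 26 = 9 - 39 ≡ 7; y = λ·(13 - 7) - 18 ≡ 0. → (7, 0)
7P: (7, 0) + (26, 20). λ = (20 - 0)/(26 - 7) ≡ 20/19 mod 37. 19⁻¹ ≡ 2 (mod 37), so λ ≡ 3.
  x = λ² - 7 - 26 = 9 - 33 ≡ 13; y = λ·(7 - 13) - 0 ≡ 19. → (13, 19)
8P: (13, 19) + (26, 20). λ = (20 - 19)/(26 - 13) ≡ 1/13 mod 37. 13⁻¹ ≡ 20 (mod 37), so λ ≡ 20.
  x = λ² - 13 - 26 = 400 - 39 ≡ 28; y = λ·(13 - 28) - 19 ≡ 14. → (28, 14)
9P: (28, 14) + (26, 20). λ = (20 - 14)/(26 - 28) ≡ 6/35 mod 37. 35⁻¹ ≡ 18 (mod 37) since 35·18 = 630 ≡ 1, so λ ≡ 34.
  x = λ² - 28 - 26 = 1156 - 54 ≡ 29; y = λ·(28 - 29) - 14 ≡ 26. → (29, 26)
10P: (29, 26) + (26, 20). λ = (20 - 26)/(26 - 29) ≡ 31/34 mod 37. 34⁻¹ ≡ 12 (mod 37), so λ ≡ 2.
  x = λ² - 29 - 26 = 4 - 55 ≡ 23; y = λ·(29 - 23) - 26 ≡ 23. → (23, 23)
11P: (23, 23) + (26, 20). λ = (20 - 23)/(26 - 23) ≡ 34/3 mod 37. 3⁻¹ ≡ 25 (mod 37), so λ ≡ 36.
  x = λ² - 23 - 26 = 1296 - 49 ≡ 26; y = λ·(23 - 26) - 23 ≡ 17. → (26, 17)
12P: (26, 17) + (26, 20): same x and y₁ ≡ -y₂, so the sum is the point at infinity.
12P = the point at infinity, so the order is 12.

12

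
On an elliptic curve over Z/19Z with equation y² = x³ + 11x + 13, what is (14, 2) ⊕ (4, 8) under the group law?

(12, 12)

(14, 2) + (4, 8). λ = (8 - 2)/(4 - 14) ≡ 6/9 mod 19. 9⁻¹ ≡ 17 (mod 19) since 9·17 = 153 ≡ 1, so λ ≡ 7.
  x = λ² - 14 - 4 = 49 - 18 ≡ 12; y = λ·(14 - 12) - 2 ≡ 12. → (12, 12)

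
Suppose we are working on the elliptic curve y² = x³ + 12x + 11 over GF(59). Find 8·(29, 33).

O

Write P = (29, 33).
Repeated addition: build up to 8P.
2P: tangent at (29, 33): λ = (3·29² + 12)/(2·33) ≡ 57/7. 7⁻¹ ≡ 17 (mod 59) since 7·17 = 119 ≡ 1, so λ ≡ 57·17 ≡ 25.
  x = λ² - 29 - 29 = 625 - 58 ≡ 36; y = λ·(29 - 36) - 33 ≡ 28. → (36, 28)
3P: (36, 28) + (29, 33). λ = (33 - 28)/(29 - 36) ≡ 5/52 mod 59. 52⁻¹ ≡ 42 (mod 59), so λ ≡ 33.
  x = λ² - 36 - 29 = 1089 - 65 ≡ 21; y = λ·(36 - 21) - 28 ≡ 54. → (21, 54)
4P: (21, 54) + (29, 33). λ = (33 - 54)/(29 - 21) ≡ 38/8 mod 59. 8⁻¹ ≡ 37 (mod 59), so λ ≡ 49.
  x = λ² - 21 - 29 = 2401 - 50 ≡ 50; y = λ·(21 - 50) - 54 ≡ 0. → (50, 0)
5P: (50, 0) + (29, 33). λ = (33 - 0)/(29 - 50) ≡ 33/38 mod 59. 38⁻¹ ≡ 14 (mod 59), so λ ≡ 49.
  x = λ² - 50 - 29 = 2401 - 79 ≡ 21; y = λ·(50 - 21) - 0 ≡ 5. → (21, 5)
6P: (21, 5) + (29, 33). λ = (33 - 5)/(29 - 21) ≡ 28/8 mod 59. 8⁻¹ ≡ 37 (mod 59) since 8·37 = 296 ≡ 1, so λ ≡ 33.
  x = λ² - 21 - 29 = 1089 - 50 ≡ 36; y = λ·(21 - 36) - 5 ≡ 31. → (36, 31)
7P: (36, 31) + (29, 33). λ = (33 - 31)/(29 - 36) ≡ 2/52 mod 59. 52⁻¹ ≡ 42 (mod 59) since 52·42 = 2184 ≡ 1, so λ ≡ 25.
  x = λ² - 36 - 29 = 625 - 65 ≡ 29; y = λ·(36 - 29) - 31 ≡ 26. → (29, 26)
8P: (29, 26) + (29, 33): same x and y₁ ≡ -y₂, so the sum is ∞.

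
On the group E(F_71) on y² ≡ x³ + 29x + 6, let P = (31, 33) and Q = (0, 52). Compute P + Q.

(14, 23)

(31, 33) + (0, 52). λ = (52 - 33)/(0 - 31) ≡ 19/40 mod 71. 40⁻¹ ≡ 16 (mod 71), so λ ≡ 20.
  x = λ² - 31 - 0 = 400 - 31 ≡ 14; y = λ·(31 - 14) - 33 ≡ 23. → (14, 23)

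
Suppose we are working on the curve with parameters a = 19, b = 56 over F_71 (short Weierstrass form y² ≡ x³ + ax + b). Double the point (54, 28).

(12, 33)

tangent at (54, 28): λ = (3·54² + 19)/(2·28) ≡ 34/56. 56⁻¹ ≡ 52 (mod 71) since 56·52 = 2912 ≡ 1, so λ ≡ 34·52 ≡ 64.
  x = λ² - 54 - 54 = 4096 - 108 ≡ 12; y = λ·(54 - 12) - 28 ≡ 33. → (12, 33)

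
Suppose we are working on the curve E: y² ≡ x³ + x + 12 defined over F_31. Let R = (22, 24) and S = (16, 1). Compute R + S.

(12, 4)

(22, 24) + (16, 1). λ = (1 - 24)/(16 - 22) ≡ 8/25 mod 31. 25⁻¹ ≡ 5 (mod 31) since 25·5 = 125 ≡ 1, so λ ≡ 9.
  x = λ² - 22 - 16 = 81 - 38 ≡ 12; y = λ·(22 - 12) - 24 ≡ 4. → (12, 4)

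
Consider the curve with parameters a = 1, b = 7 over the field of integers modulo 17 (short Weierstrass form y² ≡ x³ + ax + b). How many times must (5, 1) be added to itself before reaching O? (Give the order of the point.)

2P: tangent at (5, 1): λ = (3·5² + 1)/(2·1) ≡ 8/2. 2⁻¹ ≡ 9 (mod 17), so λ ≡ 8·9 ≡ 4.
  x = λ² - 5 - 5 = 16 - 10 ≡ 6; y = λ·(5 - 6) - 1 ≡ 12. → (6, 12)
3P: (6, 12) + (5, 1). λ = (1 - 12)/(5 - 6) ≡ 6/16 mod 17. 16⁻¹ ≡ 16 (mod 17) since 16·16 = 256 ≡ 1, so λ ≡ 11.
  x = λ² - 6 - 5 = 121 - 11 ≡ 8; y = λ·(6 - 8) - 12 ≡ 0. → (8, 0)
4P: (8, 0) + (5, 1). λ = (1 - 0)/(5 - 8) ≡ 1/14 mod 17. 14⁻¹ ≡ 11 (mod 17), so λ ≡ 11.
  x = λ² - 8 - 5 = 121 - 13 ≡ 6; y = λ·(8 - 6) - 0 ≡ 5. → (6, 5)
5P: (6, 5) + (5, 1). λ = (1 - 5)/(5 - 6) ≡ 13/16 mod 17. 16⁻¹ ≡ 16 (mod 17), so λ ≡ 4.
  x = λ² - 6 - 5 = 16 - 11 ≡ 5; y = λ·(6 - 5) - 5 ≡ 16. → (5, 16)
6P: (5, 16) + (5, 1): same x and y₁ ≡ -y₂, so the sum is O.
6P = O, so the order is 6.

6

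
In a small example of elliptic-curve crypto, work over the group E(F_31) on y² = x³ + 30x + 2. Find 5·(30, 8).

(10, 0)

Write P = (30, 8).
Repeated addition: build up to 5P.
2P: tangent at (30, 8): λ = (3·30² + 30)/(2·8) ≡ 2/16. 16⁻¹ ≡ 2 (mod 31) since 16·2 = 32 ≡ 1, so λ ≡ 2·2 ≡ 4.
  x = λ² - 30 - 30 = 16 - 60 ≡ 18; y = λ·(30 - 18) - 8 ≡ 9. → (18, 9)
3P: (18, 9) + (30, 8). λ = (8 - 9)/(30 - 18) ≡ 30/12 mod 31. 12⁻¹ ≡ 13 (mod 31) since 12·13 = 156 ≡ 1, so λ ≡ 18.
  x = λ² - 18 - 30 = 324 - 48 ≡ 28; y = λ·(18 - 28) - 9 ≡ 28. → (28, 28)
4P: (28, 28) + (30, 8). λ = (8 - 28)/(30 - 28) ≡ 11/2 mod 31. 2⁻¹ ≡ 16 (mod 31) since 2·16 = 32 ≡ 1, so λ ≡ 21.
  x = λ² - 28 - 30 = 441 - 58 ≡ 11; y = λ·(28 - 11) - 28 ≡ 19. → (11, 19)
5P: (11, 19) + (30, 8). λ = (8 - 19)/(30 - 11) ≡ 20/19 mod 31. 19⁻¹ ≡ 18 (mod 31) since 19·18 = 342 ≡ 1, so λ ≡ 19.
  x = λ² - 11 - 30 = 361 - 41 ≡ 10; y = λ·(11 - 10) - 19 ≡ 0. → (10, 0)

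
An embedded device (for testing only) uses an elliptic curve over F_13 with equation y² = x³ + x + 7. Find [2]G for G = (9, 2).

(11, 6)

tangent at (9, 2): λ = (3·9² + 1)/(2·2) ≡ 10/4. 4⁻¹ ≡ 10 (mod 13), so λ ≡ 10·10 ≡ 9.
  x = λ² - 9 - 9 = 81 - 18 ≡ 11; y = λ·(9 - 11) - 2 ≡ 6. → (11, 6)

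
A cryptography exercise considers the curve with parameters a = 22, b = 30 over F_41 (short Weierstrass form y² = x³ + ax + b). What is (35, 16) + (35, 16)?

(4, 10)

tangent at (35, 16): λ = (3·35² + 22)/(2·16) ≡ 7/32. 32⁻¹ ≡ 9 (mod 41) since 32·9 = 288 ≡ 1, so λ ≡ 7·9 ≡ 22.
  x = λ² - 35 - 35 = 484 - 70 ≡ 4; y = λ·(35 - 4) - 16 ≡ 10. → (4, 10)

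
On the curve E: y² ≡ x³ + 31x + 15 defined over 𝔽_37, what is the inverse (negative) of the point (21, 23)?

(21, 14)

-(21, 23) = (21, -23 mod 37) = (21, 14).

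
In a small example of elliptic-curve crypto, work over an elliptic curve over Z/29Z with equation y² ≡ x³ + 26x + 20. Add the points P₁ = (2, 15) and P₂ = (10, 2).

(21, 5)

(2, 15) + (10, 2). λ = (2 - 15)/(10 - 2) ≡ 16/8 mod 29. 8⁻¹ ≡ 11 (mod 29), so λ ≡ 2.
  x = λ² - 2 - 10 = 4 - 12 ≡ 21; y = λ·(2 - 21) - 15 ≡ 5. → (21, 5)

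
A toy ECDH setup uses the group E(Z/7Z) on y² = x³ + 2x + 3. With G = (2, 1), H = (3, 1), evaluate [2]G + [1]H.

First 2G:
Repeated addition: build up to 2G.
2G: tangent at (2, 1): λ = (3·2² + 2)/(2·1) ≡ 0/2. 2⁻¹ ≡ 4 (mod 7) since 2·4 = 8 ≡ 1, so λ ≡ 0·4 ≡ 0.
  x = λ² - 2 - 2 = 0 - 4 ≡ 3; y = λ·(2 - 3) - 1 ≡ 6. → (3, 6)
2G = (3, 6).
Finally 2G + H:
(3, 6) + (3, 1): same x and y₁ ≡ -y₂, so the sum is the point at infinity.

O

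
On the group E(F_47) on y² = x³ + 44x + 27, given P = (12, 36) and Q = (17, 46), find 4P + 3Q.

First 4P:
Repeated addition: build up to 4P.
2P: tangent at (12, 36): λ = (3·12² + 44)/(2·36) ≡ 6/25. 25⁻¹ ≡ 32 (mod 47) since 25·32 = 800 ≡ 1, so λ ≡ 6·32 ≡ 4.
  x = λ² - 12 - 12 = 16 - 24 ≡ 39; y = λ·(12 - 39) - 36 ≡ 44. → (39, 44)
3P: (39, 44) + (12, 36). λ = (36 - 44)/(12 - 39) ≡ 39/20 mod 47. 20⁻¹ ≡ 40 (mod 47) since 20·40 = 800 ≡ 1, so λ ≡ 9.
  x = λ² - 39 - 12 = 81 - 51 ≡ 30; y = λ·(39 - 30) - 44 ≡ 37. → (30, 37)
4P: (30, 37) + (12, 36). λ = (36 - 37)/(12 - 30) ≡ 46/29 mod 47. 29⁻¹ ≡ 13 (mod 47) since 29·13 = 377 ≡ 1, so λ ≡ 34.
  x = λ² - 30 - 12 = 1156 - 42 ≡ 33; y = λ·(30 - 33) - 37 ≡ 2. → (33, 2)
4P = (33, 2).
Next 3Q:
Repeated addition: build up to 3Q.
2Q: tangent at (17, 46): λ = (3·17² + 44)/(2·46) ≡ 18/45. 45⁻¹ ≡ 23 (mod 47), so λ ≡ 18·23 ≡ 38.
  x = λ² - 17 - 17 = 1444 - 34 ≡ 0; y = λ·(17 - 0) - 46 ≡ 36. → (0, 36)
3Q: (0, 36) + (17, 46). λ = (46 - 36)/(17 - 0) ≡ 10/17 mod 47. 17⁻¹ ≡ 36 (mod 47), so λ ≡ 31.
  x = λ² - 0 - 17 = 961 - 17 ≡ 4; y = λ·(0 - 4) - 36 ≡ 28. → (4, 28)
3Q = (4, 28).
Finally 4P + 3Q:
(33, 2) + (4, 28). λ = (28 - 2)/(4 - 33) ≡ 26/18 mod 47. 18⁻¹ ≡ 34 (mod 47), so λ ≡ 38.
  x = λ² - 33 - 4 = 1444 - 37 ≡ 44; y = λ·(33 - 44) - 2 ≡ 3. → (44, 3)

(44, 3)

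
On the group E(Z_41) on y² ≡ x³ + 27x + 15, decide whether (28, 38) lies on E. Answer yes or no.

y² = 38² ≡ 9; x³ + 27x + 15 = 22723 ≡ 9 (mod 41). 9 = 9.

yes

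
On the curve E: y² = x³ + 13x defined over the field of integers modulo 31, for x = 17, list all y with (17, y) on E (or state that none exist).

9, 22

x³ + 13x + 0 = 5134 ≡ 19 (mod 31).
Square roots of 19 mod 31: 9 and 22 (since 9² = 81 ≡ 19).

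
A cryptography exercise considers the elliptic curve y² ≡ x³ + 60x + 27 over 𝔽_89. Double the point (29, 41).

(22, 46)

tangent at (29, 41): λ = (3·29² + 60)/(2·41) ≡ 2/82. 82⁻¹ ≡ 38 (mod 89) since 82·38 = 3116 ≡ 1, so λ ≡ 2·38 ≡ 76.
  x = λ² - 29 - 29 = 5776 - 58 ≡ 22; y = λ·(29 - 22) - 41 ≡ 46. → (22, 46)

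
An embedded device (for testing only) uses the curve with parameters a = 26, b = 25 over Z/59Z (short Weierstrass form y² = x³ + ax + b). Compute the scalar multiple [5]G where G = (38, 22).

Repeated addition: build up to 5G.
2G: tangent at (38, 22): λ = (3·38² + 26)/(2·22) ≡ 51/44. 44⁻¹ ≡ 55 (mod 59), so λ ≡ 51·55 ≡ 32.
  x = λ² - 38 - 38 = 1024 - 76 ≡ 4; y = λ·(38 - 4) - 22 ≡ 4. → (4, 4)
3G: (4, 4) + (38, 22). λ = (22 - 4)/(38 - 4) ≡ 18/34 mod 59. 34⁻¹ ≡ 33 (mod 59), so λ ≡ 4.
  x = λ² - 4 - 38 = 16 - 42 ≡ 33; y = λ·(4 - 33) - 4 ≡ 57. → (33, 57)
4G: (33, 57) + (38, 22). λ = (22 - 57)/(38 - 33) ≡ 24/5 mod 59. 5⁻¹ ≡ 12 (mod 59), so λ ≡ 52.
  x = λ² - 33 - 38 = 2704 - 71 ≡ 37; y = λ·(33 - 37) - 57 ≡ 30. → (37, 30)
5G: (37, 30) + (38, 22). λ = (22 - 30)/(38 - 37) ≡ 51/1 mod 59. 1⁻¹ ≡ 1 (mod 59), so λ ≡ 51.
  x = λ² - 37 - 38 = 2601 - 75 ≡ 48; y = λ·(37 - 48) - 30 ≡ 58. → (48, 58)

(48, 58)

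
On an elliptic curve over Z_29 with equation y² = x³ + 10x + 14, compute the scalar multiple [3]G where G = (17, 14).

(3, 19)

Repeated addition: build up to 3G.
2G: tangent at (17, 14): λ = (3·17² + 10)/(2·14) ≡ 7/28. 28⁻¹ ≡ 28 (mod 29) since 28·28 = 784 ≡ 1, so λ ≡ 7·28 ≡ 22.
  x = λ² - 17 - 17 = 484 - 34 ≡ 15; y = λ·(17 - 15) - 14 ≡ 1. → (15, 1)
3G: (15, 1) + (17, 14). λ = (14 - 1)/(17 - 15) ≡ 13/2 mod 29. 2⁻¹ ≡ 15 (mod 29), so λ ≡ 21.
  x = λ² - 15 - 17 = 441 - 32 ≡ 3; y = λ·(15 - 3) - 1 ≡ 19. → (3, 19)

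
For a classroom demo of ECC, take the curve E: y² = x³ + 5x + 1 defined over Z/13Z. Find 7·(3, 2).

Write G = (3, 2).
Repeated addition: build up to 7G.
2G: tangent at (3, 2): λ = (3·3² + 5)/(2·2) ≡ 6/4. 4⁻¹ ≡ 10 (mod 13), so λ ≡ 6·10 ≡ 8.
  x = λ² - 3 - 3 = 64 - 6 ≡ 6; y = λ·(3 - 6) - 2 ≡ 0. → (6, 0)
3G: (6, 0) + (3, 2). λ = (2 - 0)/(3 - 6) ≡ 2/10 mod 13. 10⁻¹ ≡ 4 (mod 13), so λ ≡ 8.
  x = λ² - 6 - 3 = 64 - 9 ≡ 3; y = λ·(6 - 3) - 0 ≡ 11. → (3, 11)
4G: (3, 11) + (3, 2): same x and y₁ ≡ -y₂, so the sum is ∞.
5G: ∞ + (3, 2) = (3, 2) (identity).
6G: tangent at (3, 2): λ = (3·3² + 5)/(2·2) ≡ 6/4. 4⁻¹ ≡ 10 (mod 13) since 4·10 = 40 ≡ 1, so λ ≡ 6·10 ≡ 8.
  x = λ² - 3 - 3 = 64 - 6 ≡ 6; y = λ·(3 - 6) - 2 ≡ 0. → (6, 0)
7G: (6, 0) + (3, 2). λ = (2 - 0)/(3 - 6) ≡ 2/10 mod 13. 10⁻¹ ≡ 4 (mod 13), so λ ≡ 8.
  x = λ² - 6 - 3 = 64 - 9 ≡ 3; y = λ·(6 - 3) - 0 ≡ 11. → (3, 11)

(3, 11)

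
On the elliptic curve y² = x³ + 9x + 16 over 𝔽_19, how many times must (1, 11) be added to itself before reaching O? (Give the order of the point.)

7

2P: tangent at (1, 11): λ = (3·1² + 9)/(2·11) ≡ 12/3. 3⁻¹ ≡ 13 (mod 19), so λ ≡ 12·13 ≡ 4.
  x = λ² - 1 - 1 = 16 - 2 ≡ 14; y = λ·(1 - 14) - 11 ≡ 13. → (14, 13)
3P: (14, 13) + (1, 11). λ = (11 - 13)/(1 - 14) ≡ 17/6 mod 19. 6⁻¹ ≡ 16 (mod 19) since 6·16 = 96 ≡ 1, so λ ≡ 6.
  x = λ² - 14 - 1 = 36 - 15 ≡ 2; y = λ·(14 - 2) - 13 ≡ 2. → (2, 2)
4P: (2, 2) + (1, 11). λ = (11 - 2)/(1 - 2) ≡ 9/18 mod 19. 18⁻¹ ≡ 18 (mod 19), so λ ≡ 10.
  x = λ² - 2 - 1 = 100 - 3 ≡ 2; y = λ·(2 - 2) - 2 ≡ 17. → (2, 17)
5P: (2, 17) + (1, 11). λ = (11 - 17)/(1 - 2) ≡ 13/18 mod 19. 18⁻¹ ≡ 18 (mod 19), so λ ≡ 6.
  x = λ² - 2 - 1 = 36 - 3 ≡ 14; y = λ·(2 - 14) - 17 ≡ 6. → (14, 6)
6P: (14, 6) + (1, 11). λ = (11 - 6)/(1 - 14) ≡ 5/6 mod 19. 6⁻¹ ≡ 16 (mod 19), so λ ≡ 4.
  x = λ² - 14 - 1 = 16 - 15 ≡ 1; y = λ·(14 - 1) - 6 ≡ 8. → (1, 8)
7P: (1, 8) + (1, 11): same x and y₁ ≡ -y₂, so the sum is O.
7P = O, so the order is 7.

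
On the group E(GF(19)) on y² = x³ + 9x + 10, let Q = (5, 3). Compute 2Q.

(15, 9)

tangent at (5, 3): λ = (3·5² + 9)/(2·3) ≡ 8/6. 6⁻¹ ≡ 16 (mod 19), so λ ≡ 8·16 ≡ 14.
  x = λ² - 5 - 5 = 196 - 10 ≡ 15; y = λ·(5 - 15) - 3 ≡ 9. → (15, 9)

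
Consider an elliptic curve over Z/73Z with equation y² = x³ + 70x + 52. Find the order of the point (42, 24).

8

2P: tangent at (42, 24): λ = (3·42² + 70)/(2·24) ≡ 33/48. 48⁻¹ ≡ 35 (mod 73) since 48·35 = 1680 ≡ 1, so λ ≡ 33·35 ≡ 60.
  x = λ² - 42 - 42 = 3600 - 84 ≡ 12; y = λ·(42 - 12) - 24 ≡ 24. → (12, 24)
3P: (12, 24) + (42, 24). λ = (24 - 24)/(42 - 12) ≡ 0/30 mod 73. 30⁻¹ ≡ 56 (mod 73) since 30·56 = 1680 ≡ 1, so λ ≡ 0.
  x = λ² - 12 - 42 = 0 - 54 ≡ 19; y = λ·(12 - 19) - 24 ≡ 49. → (19, 49)
4P: (19, 49) + (42, 24). λ = (24 - 49)/(42 - 19) ≡ 48/23 mod 73. 23⁻¹ ≡ 54 (mod 73) since 23·54 = 1242 ≡ 1, so λ ≡ 37.
  x = λ² - 19 - 42 = 1369 - 61 ≡ 67; y = λ·(19 - 67) - 49 ≡ 0. → (67, 0)
5P: (67, 0) + (42, 24). λ = (24 - 0)/(42 - 67) ≡ 24/48 mod 73. 48⁻¹ ≡ 35 (mod 73), so λ ≡ 37.
  x = λ² - 67 - 42 = 1369 - 109 ≡ 19; y = λ·(67 - 19) - 0 ≡ 24. → (19, 24)
6P: (19, 24) + (42, 24). λ = (24 - 24)/(42 - 19) ≡ 0/23 mod 73. 23⁻¹ ≡ 54 (mod 73), so λ ≡ 0.
  x = λ² - 19 - 42 = 0 - 61 ≡ 12; y = λ·(19 - 12) - 24 ≡ 49. → (12, 49)
7P: (12, 49) + (42, 24). λ = (24 - 49)/(42 - 12) ≡ 48/30 mod 73. 30⁻¹ ≡ 56 (mod 73), so λ ≡ 60.
  x = λ² - 12 - 42 = 3600 - 54 ≡ 42; y = λ·(12 - 42) - 49 ≡ 49. → (42, 49)
8P: (42, 49) + (42, 24): same x and y₁ ≡ -y₂, so the sum is 𝒪.
8P = 𝒪, so the order is 8.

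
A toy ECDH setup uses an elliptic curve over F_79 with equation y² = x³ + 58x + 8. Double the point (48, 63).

tangent at (48, 63): λ = (3·48² + 58)/(2·63) ≡ 18/47. 47⁻¹ ≡ 37 (mod 79), so λ ≡ 18·37 ≡ 34.
  x = λ² - 48 - 48 = 1156 - 96 ≡ 33; y = λ·(48 - 33) - 63 ≡ 52. → (33, 52)

(33, 52)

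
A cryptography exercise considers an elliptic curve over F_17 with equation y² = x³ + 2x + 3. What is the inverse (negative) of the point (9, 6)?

(9, 11)

-(9, 6) = (9, -6 mod 17) = (9, 11).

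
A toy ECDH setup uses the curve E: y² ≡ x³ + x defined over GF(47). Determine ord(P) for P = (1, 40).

4

2P: tangent at (1, 40): λ = (3·1² + 1)/(2·40) ≡ 4/33. 33⁻¹ ≡ 10 (mod 47), so λ ≡ 4·10 ≡ 40.
  x = λ² - 1 - 1 = 1600 - 2 ≡ 0; y = λ·(1 - 0) - 40 ≡ 0. → (0, 0)
3P: (0, 0) + (1, 40). λ = (40 - 0)/(1 - 0) ≡ 40/1 mod 47. 1⁻¹ ≡ 1 (mod 47), so λ ≡ 40.
  x = λ² - 0 - 1 = 1600 - 1 ≡ 1; y = λ·(0 - 1) - 0 ≡ 7. → (1, 7)
4P: (1, 7) + (1, 40): same x and y₁ ≡ -y₂, so the sum is O.
4P = O, so the order is 4.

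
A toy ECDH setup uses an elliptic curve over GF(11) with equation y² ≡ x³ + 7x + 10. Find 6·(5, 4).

O

Write P = (5, 4).
Double-and-add on 6 = (110)₂. Start with P = (5, 4) for the leading 1-bit.
double: tangent at (5, 4): λ = (3·5² + 7)/(2·4) ≡ 5/8. 8⁻¹ ≡ 7 (mod 11), so λ ≡ 5·7 ≡ 2.
  x = λ² - 5 - 5 = 4 - 10 ≡ 5; y = λ·(5 - 5) - 4 ≡ 7. → (5, 7)
add P: (5, 7) + (5, 4): same x and y₁ ≡ -y₂, so the sum is O.
double: O + O = O (identity).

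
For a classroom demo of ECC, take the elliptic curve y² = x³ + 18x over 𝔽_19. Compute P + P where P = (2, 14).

tangent at (2, 14): λ = (3·2² + 18)/(2·14) ≡ 11/9. 9⁻¹ ≡ 17 (mod 19) since 9·17 = 153 ≡ 1, so λ ≡ 11·17 ≡ 16.
  x = λ² - 2 - 2 = 256 - 4 ≡ 5; y = λ·(2 - 5) - 14 ≡ 14. → (5, 14)

(5, 14)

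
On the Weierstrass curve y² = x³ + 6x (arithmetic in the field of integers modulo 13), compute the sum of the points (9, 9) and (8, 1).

(8, 12)

(9, 9) + (8, 1). λ = (1 - 9)/(8 - 9) ≡ 5/12 mod 13. 12⁻¹ ≡ 12 (mod 13) since 12·12 = 144 ≡ 1, so λ ≡ 8.
  x = λ² - 9 - 8 = 64 - 17 ≡ 8; y = λ·(9 - 8) - 9 ≡ 12. → (8, 12)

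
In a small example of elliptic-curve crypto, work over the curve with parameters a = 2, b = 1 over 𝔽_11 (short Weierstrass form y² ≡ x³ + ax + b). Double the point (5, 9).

tangent at (5, 9): λ = (3·5² + 2)/(2·9) ≡ 0/7. 7⁻¹ ≡ 8 (mod 11) since 7·8 = 56 ≡ 1, so λ ≡ 0·8 ≡ 0.
  x = λ² - 5 - 5 = 0 - 10 ≡ 1; y = λ·(5 - 1) - 9 ≡ 2. → (1, 2)

(1, 2)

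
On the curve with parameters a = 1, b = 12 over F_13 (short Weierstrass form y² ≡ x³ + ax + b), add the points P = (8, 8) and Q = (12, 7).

(8, 8) + (12, 7). λ = (7 - 8)/(12 - 8) ≡ 12/4 mod 13. 4⁻¹ ≡ 10 (mod 13), so λ ≡ 3.
  x = λ² - 8 - 12 = 9 - 20 ≡ 2; y = λ·(8 - 2) - 8 ≡ 10. → (2, 10)

(2, 10)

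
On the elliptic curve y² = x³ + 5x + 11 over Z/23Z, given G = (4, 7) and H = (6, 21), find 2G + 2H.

(17, 15)

First 2G:
Repeated addition: build up to 2G.
2G: tangent at (4, 7): λ = (3·4² + 5)/(2·7) ≡ 7/14. 14⁻¹ ≡ 5 (mod 23), so λ ≡ 7·5 ≡ 12.
  x = λ² - 4 - 4 = 144 - 8 ≡ 21; y = λ·(4 - 21) - 7 ≡ 19. → (21, 19)
2G = (21, 19).
Next 2H:
Repeated addition: build up to 2H.
2H: tangent at (6, 21): λ = (3·6² + 5)/(2·21) ≡ 21/19. 19⁻¹ ≡ 17 (mod 23), so λ ≡ 21·17 ≡ 12.
  x = λ² - 6 - 6 = 144 - 12 ≡ 17; y = λ·(6 - 17) - 21 ≡ 8. → (17, 8)
2H = (17, 8).
Finally 2G + 2H:
(21, 19) + (17, 8). λ = (8 - 19)/(17 - 21) ≡ 12/19 mod 23. 19⁻¹ ≡ 17 (mod 23), so λ ≡ 20.
  x = λ² - 21 - 17 = 400 - 38 ≡ 17; y = λ·(21 - 17) - 19 ≡ 15. → (17, 15)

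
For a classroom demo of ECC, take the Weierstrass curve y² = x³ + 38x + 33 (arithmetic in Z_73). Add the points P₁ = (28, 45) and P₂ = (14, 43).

(28, 45) + (14, 43). λ = (43 - 45)/(14 - 28) ≡ 71/59 mod 73. 59⁻¹ ≡ 26 (mod 73) since 59·26 = 1534 ≡ 1, so λ ≡ 21.
  x = λ² - 28 - 14 = 441 - 42 ≡ 34; y = λ·(28 - 34) - 45 ≡ 48. → (34, 48)

(34, 48)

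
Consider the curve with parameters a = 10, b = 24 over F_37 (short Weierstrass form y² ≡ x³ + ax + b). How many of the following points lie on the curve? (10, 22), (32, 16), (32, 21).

2

(10, 22): 22² ≡ 3, rhs ≡ 14 → off.
(32, 16): 16² ≡ 34, rhs ≡ 34 → on.
(32, 21): 21² ≡ 34, rhs ≡ 34 → on.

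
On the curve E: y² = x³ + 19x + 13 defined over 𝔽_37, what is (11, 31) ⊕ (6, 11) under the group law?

(36, 17)

(11, 31) + (6, 11). λ = (11 - 31)/(6 - 11) ≡ 17/32 mod 37. 32⁻¹ ≡ 22 (mod 37), so λ ≡ 4.
  x = λ² - 11 - 6 = 16 - 17 ≡ 36; y = λ·(11 - 36) - 31 ≡ 17. → (36, 17)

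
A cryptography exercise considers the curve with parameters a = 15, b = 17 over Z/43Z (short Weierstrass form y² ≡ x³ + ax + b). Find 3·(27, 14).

Write P = (27, 14).
Repeated addition: build up to 3P.
2P: tangent at (27, 14): λ = (3·27² + 15)/(2·14) ≡ 9/28. 28⁻¹ ≡ 20 (mod 43), so λ ≡ 9·20 ≡ 8.
  x = λ² - 27 - 27 = 64 - 54 ≡ 10; y = λ·(27 - 10) - 14 ≡ 36. → (10, 36)
3P: (10, 36) + (27, 14). λ = (14 - 36)/(27 - 10) ≡ 21/17 mod 43. 17⁻¹ ≡ 38 (mod 43) since 17·38 = 646 ≡ 1, so λ ≡ 24.
  x = λ² - 10 - 27 = 576 - 37 ≡ 23; y = λ·(10 - 23) - 36 ≡ 39. → (23, 39)

(23, 39)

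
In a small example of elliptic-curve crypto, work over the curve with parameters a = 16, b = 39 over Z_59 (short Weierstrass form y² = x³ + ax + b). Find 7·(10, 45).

(12, 37)

Write Q = (10, 45).
Double-and-add on 7 = (111)₂. Start with Q = (10, 45) for the leading 1-bit.
double: tangent at (10, 45): λ = (3·10² + 16)/(2·45) ≡ 21/31. 31⁻¹ ≡ 40 (mod 59), so λ ≡ 21·40 ≡ 14.
  x = λ² - 10 - 10 = 196 - 20 ≡ 58; y = λ·(10 - 58) - 45 ≡ 50. → (58, 50)
add Q: (58, 50) + (10, 45). λ = (45 - 50)/(10 - 58) ≡ 54/11 mod 59. 11⁻¹ ≡ 43 (mod 59), so λ ≡ 21.
  x = λ² - 58 - 10 = 441 - 68 ≡ 19; y = λ·(58 - 19) - 50 ≡ 2. → (19, 2)
double: tangent at (19, 2): λ = (3·19² + 16)/(2·2) ≡ 37/4. 4⁻¹ ≡ 15 (mod 59), so λ ≡ 37·15 ≡ 24.
  x = λ² - 19 - 19 = 576 - 38 ≡ 7; y = λ·(19 - 7) - 2 ≡ 50. → (7, 50)
add Q: (7, 50) + (10, 45). λ = (45 - 50)/(10 - 7) ≡ 54/3 mod 59. 3⁻¹ ≡ 20 (mod 59) since 3·20 = 60 ≡ 1, so λ ≡ 18.
  x = λ² - 7 - 10 = 324 - 17 ≡ 12; y = λ·(7 - 12) - 50 ≡ 37. → (12, 37)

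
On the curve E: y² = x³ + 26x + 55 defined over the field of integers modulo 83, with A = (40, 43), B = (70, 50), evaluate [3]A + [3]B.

First 3A:
Repeated addition: build up to 3A.
2A: tangent at (40, 43): λ = (3·40² + 26)/(2·43) ≡ 12/3. 3⁻¹ ≡ 28 (mod 83) since 3·28 = 84 ≡ 1, so λ ≡ 12·28 ≡ 4.
  x = λ² - 40 - 40 = 16 - 80 ≡ 19; y = λ·(40 - 19) - 43 ≡ 41. → (19, 41)
3A: (19, 41) + (40, 43). λ = (43 - 41)/(40 - 19) ≡ 2/21 mod 83. 21⁻¹ ≡ 4 (mod 83), so λ ≡ 8.
  x = λ² - 19 - 40 = 64 - 59 ≡ 5; y = λ·(19 - 5) - 41 ≡ 71. → (5, 71)
3A = (5, 71).
Next 3B:
Repeated addition: build up to 3B.
2B: tangent at (70, 50): λ = (3·70² + 26)/(2·50) ≡ 35/17. 17⁻¹ ≡ 44 (mod 83), so λ ≡ 35·44 ≡ 46.
  x = λ² - 70 - 70 = 2116 - 140 ≡ 67; y = λ·(70 - 67) - 50 ≡ 5. → (67, 5)
3B: (67, 5) + (70, 50). λ = (50 - 5)/(70 - 67) ≡ 45/3 mod 83. 3⁻¹ ≡ 28 (mod 83), so λ ≡ 15.
  x = λ² - 67 - 70 = 225 - 137 ≡ 5; y = λ·(67 - 5) - 5 ≡ 12. → (5, 12)
3B = (5, 12).
Finally 3A + 3B:
(5, 71) + (5, 12): same x and y₁ ≡ -y₂, so the sum is O.

O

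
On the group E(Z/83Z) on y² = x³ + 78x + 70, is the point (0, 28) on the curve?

y² = 28² ≡ 37; x³ + 78x + 70 = 70 ≡ 70 (mod 83). 37 ≠ 70.

no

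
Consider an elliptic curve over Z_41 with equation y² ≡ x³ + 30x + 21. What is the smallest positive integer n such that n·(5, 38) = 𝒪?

2P: tangent at (5, 38): λ = (3·5² + 30)/(2·38) ≡ 23/35. 35⁻¹ ≡ 34 (mod 41), so λ ≡ 23·34 ≡ 3.
  x = λ² - 5 - 5 = 9 - 10 ≡ 40; y = λ·(5 - 40) - 38 ≡ 21. → (40, 21)
3P: (40, 21) + (5, 38). λ = (38 - 21)/(5 - 40) ≡ 17/6 mod 41. 6⁻¹ ≡ 7 (mod 41) since 6·7 = 42 ≡ 1, so λ ≡ 37.
  x = λ² - 40 - 5 = 1369 - 45 ≡ 12; y = λ·(40 - 12) - 21 ≡ 31. → (12, 31)
4P: (12, 31) + (5, 38). λ = (38 - 31)/(5 - 12) ≡ 7/34 mod 41. 34⁻¹ ≡ 35 (mod 41) since 34·35 = 1190 ≡ 1, so λ ≡ 40.
  x = λ² - 12 - 5 = 1600 - 17 ≡ 25; y = λ·(12 - 25) - 31 ≡ 23. → (25, 23)
5P: (25, 23) + (5, 38). λ = (38 - 23)/(5 - 25) ≡ 15/21 mod 41. 21⁻¹ ≡ 2 (mod 41) since 21·2 = 42 ≡ 1, so λ ≡ 30.
  x = λ² - 25 - 5 = 900 - 30 ≡ 9; y = λ·(25 - 9) - 23 ≡ 6. → (9, 6)
6P: (9, 6) + (5, 38). λ = (38 - 6)/(5 - 9) ≡ 32/37 mod 41. 37⁻¹ ≡ 10 (mod 41) since 37·10 = 370 ≡ 1, so λ ≡ 33.
  x = λ² - 9 - 5 = 1089 - 14 ≡ 9; y = λ·(9 - 9) - 6 ≡ 35. → (9, 35)
7P: (9, 35) + (5, 38). λ = (38 - 35)/(5 - 9) ≡ 3/37 mod 41. 37⁻¹ ≡ 10 (mod 41) since 37·10 = 370 ≡ 1, so λ ≡ 30.
  x = λ² - 9 - 5 = 900 - 14 ≡ 25; y = λ·(9 - 25) - 35 ≡ 18. → (25, 18)
8P: (25, 18) + (5, 38). λ = (38 - 18)/(5 - 25) ≡ 20/21 mod 41. 21⁻¹ ≡ 2 (mod 41), so λ ≡ 40.
  x = λ² - 25 - 5 = 1600 - 30 ≡ 12; y = λ·(25 - 12) - 18 ≡ 10. → (12, 10)
9P: (12, 10) + (5, 38). λ = (38 - 10)/(5 - 12) ≡ 28/34 mod 41. 34⁻¹ ≡ 35 (mod 41), so λ ≡ 37.
  x = λ² - 12 - 5 = 1369 - 17 ≡ 40; y = λ·(12 - 40) - 10 ≡ 20. → (40, 20)
10P: (40, 20) + (5, 38). λ = (38 - 20)/(5 - 40) ≡ 18/6 mod 41. 6⁻¹ ≡ 7 (mod 41), so λ ≡ 3.
  x = λ² - 40 - 5 = 9 - 45 ≡ 5; y = λ·(40 - 5) - 20 ≡ 3. → (5, 3)
11P: (5, 3) + (5, 38): same x and y₁ ≡ -y₂, so the sum is 𝒪.
11P = 𝒪, so the order is 11.

11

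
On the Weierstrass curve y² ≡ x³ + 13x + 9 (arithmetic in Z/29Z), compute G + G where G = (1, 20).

tangent at (1, 20): λ = (3·1² + 13)/(2·20) ≡ 16/11. 11⁻¹ ≡ 8 (mod 29), so λ ≡ 16·8 ≡ 12.
  x = λ² - 1 - 1 = 144 - 2 ≡ 26; y = λ·(1 - 26) - 20 ≡ 28. → (26, 28)

(26, 28)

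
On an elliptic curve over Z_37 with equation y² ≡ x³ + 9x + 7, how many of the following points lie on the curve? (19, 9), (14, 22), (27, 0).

1

(19, 9): 9² ≡ 7, rhs ≡ 7 → on.
(14, 22): 22² ≡ 3, rhs ≡ 28 → off.
(27, 0): 0² ≡ 0, rhs ≡ 27 → off.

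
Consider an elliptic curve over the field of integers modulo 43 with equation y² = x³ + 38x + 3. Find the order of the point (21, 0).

2P: (21, 0) + (21, 0): same x and y₁ ≡ -y₂, so the sum is ∞.
2P = ∞, so the order is 2.

2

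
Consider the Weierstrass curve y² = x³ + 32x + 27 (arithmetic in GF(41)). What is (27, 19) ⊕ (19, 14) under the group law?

(27, 19) + (19, 14). λ = (14 - 19)/(19 - 27) ≡ 36/33 mod 41. 33⁻¹ ≡ 5 (mod 41) since 33·5 = 165 ≡ 1, so λ ≡ 16.
  x = λ² - 27 - 19 = 256 - 46 ≡ 5; y = λ·(27 - 5) - 19 ≡ 5. → (5, 5)

(5, 5)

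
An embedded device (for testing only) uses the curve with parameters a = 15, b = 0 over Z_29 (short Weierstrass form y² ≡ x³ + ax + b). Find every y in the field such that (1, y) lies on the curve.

x³ + 15x + 0 = 16 ≡ 16 (mod 29).
Square roots of 16 mod 29: 4 and 25 (since 4² = 16 ≡ 16).

4, 25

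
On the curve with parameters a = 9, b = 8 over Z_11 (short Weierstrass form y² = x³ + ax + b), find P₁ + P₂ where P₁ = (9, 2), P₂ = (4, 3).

(2, 1)

(9, 2) + (4, 3). λ = (3 - 2)/(4 - 9) ≡ 1/6 mod 11. 6⁻¹ ≡ 2 (mod 11), so λ ≡ 2.
  x = λ² - 9 - 4 = 4 - 13 ≡ 2; y = λ·(9 - 2) - 2 ≡ 1. → (2, 1)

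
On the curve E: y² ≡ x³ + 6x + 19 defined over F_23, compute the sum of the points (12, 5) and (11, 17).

(12, 5) + (11, 17). λ = (17 - 5)/(11 - 12) ≡ 12/22 mod 23. 22⁻¹ ≡ 22 (mod 23) since 22·22 = 484 ≡ 1, so λ ≡ 11.
  x = λ² - 12 - 11 = 121 - 23 ≡ 6; y = λ·(12 - 6) - 5 ≡ 15. → (6, 15)

(6, 15)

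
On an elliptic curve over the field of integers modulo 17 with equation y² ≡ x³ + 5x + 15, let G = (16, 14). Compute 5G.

O

Double-and-add on 5 = (101)₂. Start with G = (16, 14) for the leading 1-bit.
double: tangent at (16, 14): λ = (3·16² + 5)/(2·14) ≡ 8/11. 11⁻¹ ≡ 14 (mod 17), so λ ≡ 8·14 ≡ 10.
  x = λ² - 16 - 16 = 100 - 32 ≡ 0; y = λ·(16 - 0) - 14 ≡ 10. → (0, 10)
double: tangent at (0, 10): λ = (3·0² + 5)/(2·10) ≡ 5/3. 3⁻¹ ≡ 6 (mod 17), so λ ≡ 5·6 ≡ 13.
  x = λ² - 0 - 0 = 169 - 0 ≡ 16; y = λ·(0 - 16) - 10 ≡ 3. → (16, 3)
add G: (16, 3) + (16, 14): same x and y₁ ≡ -y₂, so the sum is 𝒪.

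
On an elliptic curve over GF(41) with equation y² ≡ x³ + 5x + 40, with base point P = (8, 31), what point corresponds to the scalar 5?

(1, 13)

Repeated addition: build up to 5P.
2P: tangent at (8, 31): λ = (3·8² + 5)/(2·31) ≡ 33/21. 21⁻¹ ≡ 2 (mod 41) since 21·2 = 42 ≡ 1, so λ ≡ 33·2 ≡ 25.
  x = λ² - 8 - 8 = 625 - 16 ≡ 35; y = λ·(8 - 35) - 31 ≡ 32. → (35, 32)
3P: (35, 32) + (8, 31). λ = (31 - 32)/(8 - 35) ≡ 40/14 mod 41. 14⁻¹ ≡ 3 (mod 41) since 14·3 = 42 ≡ 1, so λ ≡ 38.
  x = λ² - 35 - 8 = 1444 - 43 ≡ 7; y = λ·(35 - 7) - 32 ≡ 7. → (7, 7)
4P: (7, 7) + (8, 31). λ = (31 - 7)/(8 - 7) ≡ 24/1 mod 41. 1⁻¹ ≡ 1 (mod 41) since 1·1 = 1 ≡ 1, so λ ≡ 24.
  x = λ² - 7 - 8 = 576 - 15 ≡ 28; y = λ·(7 - 28) - 7 ≡ 22. → (28, 22)
5P: (28, 22) + (8, 31). λ = (31 - 22)/(8 - 28) ≡ 9/21 mod 41. 21⁻¹ ≡ 2 (mod 41) since 21·2 = 42 ≡ 1, so λ ≡ 18.
  x = λ² - 28 - 8 = 324 - 36 ≡ 1; y = λ·(28 - 1) - 22 ≡ 13. → (1, 13)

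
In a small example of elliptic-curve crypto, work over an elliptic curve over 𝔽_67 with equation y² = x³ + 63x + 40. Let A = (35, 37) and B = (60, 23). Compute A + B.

(54, 46)

(35, 37) + (60, 23). λ = (23 - 37)/(60 - 35) ≡ 53/25 mod 67. 25⁻¹ ≡ 59 (mod 67) since 25·59 = 1475 ≡ 1, so λ ≡ 45.
  x = λ² - 35 - 60 = 2025 - 95 ≡ 54; y = λ·(35 - 54) - 37 ≡ 46. → (54, 46)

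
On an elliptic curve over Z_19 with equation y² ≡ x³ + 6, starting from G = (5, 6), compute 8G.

(5, 6)

Double-and-add on 8 = (1000)₂. Start with G = (5, 6) for the leading 1-bit.
double: tangent at (5, 6): λ = (3·5² + 0)/(2·6) ≡ 18/12. 12⁻¹ ≡ 8 (mod 19) since 12·8 = 96 ≡ 1, so λ ≡ 18·8 ≡ 11.
  x = λ² - 5 - 5 = 121 - 10 ≡ 16; y = λ·(5 - 16) - 6 ≡ 6. → (16, 6)
double: tangent at (16, 6): λ = (3·16² + 0)/(2·6) ≡ 8/12. 12⁻¹ ≡ 8 (mod 19) since 12·8 = 96 ≡ 1, so λ ≡ 8·8 ≡ 7.
  x = λ² - 16 - 16 = 49 - 32 ≡ 17; y = λ·(16 - 17) - 6 ≡ 6. → (17, 6)
double: tangent at (17, 6): λ = (3·17² + 0)/(2·6) ≡ 12/12. 12⁻¹ ≡ 8 (mod 19) since 12·8 = 96 ≡ 1, so λ ≡ 12·8 ≡ 1.
  x = λ² - 17 - 17 = 1 - 34 ≡ 5; y = λ·(17 - 5) - 6 ≡ 6. → (5, 6)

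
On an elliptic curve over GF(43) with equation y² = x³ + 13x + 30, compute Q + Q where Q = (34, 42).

tangent at (34, 42): λ = (3·34² + 13)/(2·42) ≡ 41/41. 41⁻¹ ≡ 21 (mod 43), so λ ≡ 41·21 ≡ 1.
  x = λ² - 34 - 34 = 1 - 68 ≡ 19; y = λ·(34 - 19) - 42 ≡ 16. → (19, 16)

(19, 16)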